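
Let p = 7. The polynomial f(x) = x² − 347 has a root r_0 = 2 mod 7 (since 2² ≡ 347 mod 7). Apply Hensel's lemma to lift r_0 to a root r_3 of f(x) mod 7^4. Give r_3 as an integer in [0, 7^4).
r_3 = 688 (mod 2401)

Hensel's recurrence: r_{i+1} = r_i − f(r_i)·(f′(r_i))^{-1} mod 7^{i+2}, with f′(x) = 2x. Iterate:
  r_0 = 2 (mod 7)
  r_1 = 2 (mod 49)
  r_2 = 2 (mod 343)
  r_3 = 688 (mod 2401)
Final: r_3 = 688, and one checks f(r_3) ≡ 0 mod 7^4.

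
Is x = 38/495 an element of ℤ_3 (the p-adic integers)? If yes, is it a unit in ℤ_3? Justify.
x ∉ ℤ_3 (v_3(x) = -2 < 0)

ℤ_3 = {x ∈ ℚ_3 : v_3(x) ≥ 0} and ℤ_3^× = {x ∈ ℤ_3 : v_3(x) = 0}. Here v_3(38/495) = v_3(num) − v_3(den) = -2; compare against these criteria.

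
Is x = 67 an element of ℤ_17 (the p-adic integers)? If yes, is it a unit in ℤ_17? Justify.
x ∈ ℤ_17^× (unit); v_17(x) = 0

ℤ_17 = {x ∈ ℚ_17 : v_17(x) ≥ 0} and ℤ_17^× = {x ∈ ℤ_17 : v_17(x) = 0}. Here v_17(67) = v_17(num) − v_17(den) = 0; compare against these criteria.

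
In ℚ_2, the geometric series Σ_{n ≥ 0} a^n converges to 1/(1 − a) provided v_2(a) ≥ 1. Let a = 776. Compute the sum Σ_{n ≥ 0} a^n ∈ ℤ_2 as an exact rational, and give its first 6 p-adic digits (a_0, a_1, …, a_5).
Σ a^n = 1/(1 − a) = -1/775;  first 6 digits = (1, 0, 0, 1, 0, 0)

v_2(a) = 3 ≥ 1, so the series converges in ℤ_2 to 1/(1 − a) = 1/(1 − 776) = -1/775. Expand this rational in ℤ_2: compute digits iteratively via d_i = x_i mod 2, x_{i+1} = (x_i − d_i)/2. The first 6 digits are (1, 0, 0, 1, 0, 0).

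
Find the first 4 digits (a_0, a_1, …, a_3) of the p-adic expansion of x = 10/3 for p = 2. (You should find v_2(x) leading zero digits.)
(a_0, …, a_3) = (0, 1, 1, 1)

v_2(10/3) = 1, so a_0 = ... = a_0 = 0. Factor out: x = 2^1 · u with u = 5/3 a unit in ℤ_2. Expand u iteratively via a_{v+i} = u_i mod 2, u_{i+1} = (u_i − a_{v+i})/2:
  u_0 = 5/3;  a_1 = 1;  u_1 = (u_0 − 1)/2 = 1/3
  u_1 = 1/3;  a_2 = 1;  u_2 = (u_1 − 1)/2 = -1/3
  u_2 = -1/3;  a_3 = 1;  u_3 = (u_2 − 1)/2 = -2/3
Digits: (0, 1, 1, 1).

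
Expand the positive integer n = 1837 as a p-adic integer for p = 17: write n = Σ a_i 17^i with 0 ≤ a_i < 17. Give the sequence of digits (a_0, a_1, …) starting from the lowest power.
(a_0, a_1, …) = (1, 6, 6)

Repeated division by 17 gives the digits low-to-high: 1837 = 1 + 6·17^1 + 6·17^2. Digit sequence: (1, 6, 6).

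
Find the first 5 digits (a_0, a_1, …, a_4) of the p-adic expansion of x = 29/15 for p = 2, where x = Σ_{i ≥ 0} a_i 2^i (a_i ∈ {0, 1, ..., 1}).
(a_0, …, a_4) = (1, 1, 0, 0, 1)

v_2(29/15) = 0 (numerator and denominator both coprime to 2), so x ∈ ℤ_2^×. Compute digits iteratively via a_i = x_i mod 2, x_{i+1} = (x_i − a_i)/2, with x_0 = x:
  x_0 = 29/15;  a_0 = 1;  x_1 = (x_0 − 1)/2 = 7/15
  x_1 = 7/15;  a_1 = 1;  x_2 = (x_1 − 1)/2 = -4/15
  x_2 = -4/15;  a_2 = 0;  x_3 = (x_2 − 0)/2 = -2/15
  x_3 = -2/15;  a_3 = 0;  x_4 = (x_3 − 0)/2 = -1/15
  x_4 = -1/15;  a_4 = 1;  x_5 = (x_4 − 1)/2 = -8/15
Digits: (1, 1, 0, 0, 1).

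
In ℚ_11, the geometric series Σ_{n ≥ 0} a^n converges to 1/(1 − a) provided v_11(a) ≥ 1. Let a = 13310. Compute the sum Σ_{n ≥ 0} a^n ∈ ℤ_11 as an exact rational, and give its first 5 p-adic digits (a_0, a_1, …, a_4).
Σ a^n = 1/(1 − a) = -1/13309;  first 5 digits = (1, 0, 0, 10, 0)

v_11(a) = 3 ≥ 1, so the series converges in ℤ_11 to 1/(1 − a) = 1/(1 − 13310) = -1/13309. Expand this rational in ℤ_11: compute digits iteratively via d_i = x_i mod 11, x_{i+1} = (x_i − d_i)/11. The first 5 digits are (1, 0, 0, 10, 0).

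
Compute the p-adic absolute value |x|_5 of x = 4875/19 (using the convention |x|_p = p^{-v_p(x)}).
|4875/19|_5 = 1/125

Step 1 — compute v_5(x) by factoring powers of 5 out of the numerator and denominator: v_5(4875/19) = 3. Step 2 — apply |x|_p = p^{-v_p(x)} = 5^{-3} = 1/125.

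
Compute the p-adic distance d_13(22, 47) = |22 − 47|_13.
d_13(22, 47) = 1

Step 1 — x − y = 22 − 47 = -25. Step 2 — v_13(-25) = 0 (factor: -25 = −(13^0 · 25); the sign does not affect v_p). Step 3 — |x − y|_13 = 13^{0} = 1.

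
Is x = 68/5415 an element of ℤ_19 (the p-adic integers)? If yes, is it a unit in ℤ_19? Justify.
x ∉ ℤ_19 (v_19(x) = -2 < 0)

ℤ_19 = {x ∈ ℚ_19 : v_19(x) ≥ 0} and ℤ_19^× = {x ∈ ℤ_19 : v_19(x) = 0}. Here v_19(68/5415) = v_19(num) − v_19(den) = -2; compare against these criteria.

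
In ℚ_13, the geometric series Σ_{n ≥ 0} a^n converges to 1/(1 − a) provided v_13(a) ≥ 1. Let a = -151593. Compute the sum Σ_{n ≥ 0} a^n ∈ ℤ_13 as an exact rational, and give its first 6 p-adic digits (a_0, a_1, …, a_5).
Σ a^n = 1/(1 − a) = 1/151594;  first 6 digits = (1, 0, 0, 9, 7, 12)

v_13(a) = 3 ≥ 1, so the series converges in ℤ_13 to 1/(1 − a) = 1/(1 − (-151593)) = 1/151594. Expand this rational in ℤ_13: compute digits iteratively via d_i = x_i mod 13, x_{i+1} = (x_i − d_i)/13. The first 6 digits are (1, 0, 0, 9, 7, 12).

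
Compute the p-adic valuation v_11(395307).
v_11(395307) = 4

v_11(n) is the largest exponent k such that 11^k divides n. Factor out: 395307 = 11^4 · 27. (Sign doesn't affect v_p.) So v_11(395307) = 4.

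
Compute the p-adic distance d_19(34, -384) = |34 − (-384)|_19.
d_19(34, -384) = 1/19

Step 1 — x − y = 34 − (-384) = 418. Step 2 — v_19(418) = 1 (factor: 418 = (19^1 · 22); the sign does not affect v_p). Step 3 — |x − y|_19 = 19^{-1} = 1/19.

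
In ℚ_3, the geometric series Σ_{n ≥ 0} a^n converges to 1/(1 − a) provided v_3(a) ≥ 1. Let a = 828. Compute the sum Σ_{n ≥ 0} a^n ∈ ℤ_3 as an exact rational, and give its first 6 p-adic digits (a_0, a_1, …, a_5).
Σ a^n = 1/(1 − a) = -1/827;  first 6 digits = (1, 0, 2, 0, 2, 1)

v_3(a) = 2 ≥ 1, so the series converges in ℤ_3 to 1/(1 − a) = 1/(1 − 828) = -1/827. Expand this rational in ℤ_3: compute digits iteratively via d_i = x_i mod 3, x_{i+1} = (x_i − d_i)/3. The first 6 digits are (1, 0, 2, 0, 2, 1).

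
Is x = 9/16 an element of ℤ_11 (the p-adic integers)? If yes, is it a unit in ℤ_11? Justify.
x ∈ ℤ_11^× (unit); v_11(x) = 0

ℤ_11 = {x ∈ ℚ_11 : v_11(x) ≥ 0} and ℤ_11^× = {x ∈ ℤ_11 : v_11(x) = 0}. Here v_11(9/16) = v_11(num) − v_11(den) = 0; compare against these criteria.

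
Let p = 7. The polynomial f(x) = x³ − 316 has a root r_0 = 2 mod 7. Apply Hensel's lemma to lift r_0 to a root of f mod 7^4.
r_3 = 289 (mod 2401)

Hensel: r_{i+1} = r_i − f(r_i)/f′(r_i) mod 7^{i+2}, where f′(x) = 3x². Iterate:
  r_0 = 2 (mod 7)
  r_1 = 44 (mod 49)
  r_2 = 289 (mod 343)
  r_3 = 289 (mod 2401)
Final: r = 289 with f(r) ≡ 0 mod 7^4.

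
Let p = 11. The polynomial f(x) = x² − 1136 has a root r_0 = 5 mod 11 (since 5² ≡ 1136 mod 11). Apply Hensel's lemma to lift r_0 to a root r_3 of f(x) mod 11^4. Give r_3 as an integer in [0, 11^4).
r_3 = 12446 (mod 14641)

Hensel's recurrence: r_{i+1} = r_i − f(r_i)·(f′(r_i))^{-1} mod 11^{i+2}, with f′(x) = 2x. Iterate:
  r_0 = 5 (mod 11)
  r_1 = 104 (mod 121)
  r_2 = 467 (mod 1331)
  r_3 = 12446 (mod 14641)
Final: r_3 = 12446, and one checks f(r_3) ≡ 0 mod 11^4.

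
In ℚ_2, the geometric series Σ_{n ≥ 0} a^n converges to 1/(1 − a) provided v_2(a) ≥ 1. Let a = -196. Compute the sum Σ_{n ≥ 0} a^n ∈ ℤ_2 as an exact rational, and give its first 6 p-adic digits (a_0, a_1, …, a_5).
Σ a^n = 1/(1 − a) = 1/197;  first 6 digits = (1, 0, 1, 1, 0, 0)

v_2(a) = 2 ≥ 1, so the series converges in ℤ_2 to 1/(1 − a) = 1/(1 − (-196)) = 1/197. Expand this rational in ℤ_2: compute digits iteratively via d_i = x_i mod 2, x_{i+1} = (x_i − d_i)/2. The first 6 digits are (1, 0, 1, 1, 0, 0).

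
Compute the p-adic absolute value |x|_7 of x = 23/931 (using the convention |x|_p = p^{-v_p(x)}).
|23/931|_7 = 49

Step 1 — compute v_7(x) by factoring powers of 7 out of the numerator and denominator: v_7(23/931) = -2. Step 2 — apply |x|_p = p^{-v_p(x)} = 7^{2} = 49.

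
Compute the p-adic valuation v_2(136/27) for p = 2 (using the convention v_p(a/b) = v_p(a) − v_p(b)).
v_2(136/27) = 3

Factor powers of 2 from the numerator and denominator of the reduced fraction: 136 = 2^3 · 17 and 27 = 2^0 · 27. Apply v_p(a/b) = v_p(a) − v_p(b): v_2(136/27) = 3 − 0 = 3.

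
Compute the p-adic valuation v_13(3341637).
v_13(3341637) = 5

v_13(n) is the largest exponent k such that 13^k divides n. Factor out: 3341637 = 13^5 · 9. (Sign doesn't affect v_p.) So v_13(3341637) = 5.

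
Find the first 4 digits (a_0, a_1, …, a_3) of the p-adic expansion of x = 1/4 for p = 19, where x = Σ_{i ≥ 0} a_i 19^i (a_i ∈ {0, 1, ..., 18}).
(a_0, …, a_3) = (5, 14, 4, 14)

v_19(1/4) = 0 (numerator and denominator both coprime to 19), so x ∈ ℤ_19^×. Compute digits iteratively via a_i = x_i mod 19, x_{i+1} = (x_i − a_i)/19, with x_0 = x:
  x_0 = 1/4;  a_0 = 5;  x_1 = (x_0 − 5)/19 = -1/4
  x_1 = -1/4;  a_1 = 14;  x_2 = (x_1 − 14)/19 = -3/4
  x_2 = -3/4;  a_2 = 4;  x_3 = (x_2 − 4)/19 = -1/4
  x_3 = -1/4;  a_3 = 14;  x_4 = (x_3 − 14)/19 = -3/4
Digits: (5, 14, 4, 14).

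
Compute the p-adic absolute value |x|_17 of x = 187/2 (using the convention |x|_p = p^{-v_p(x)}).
|187/2|_17 = 1/17

Step 1 — compute v_17(x) by factoring powers of 17 out of the numerator and denominator: v_17(187/2) = 1. Step 2 — apply |x|_p = p^{-v_p(x)} = 17^{-1} = 1/17.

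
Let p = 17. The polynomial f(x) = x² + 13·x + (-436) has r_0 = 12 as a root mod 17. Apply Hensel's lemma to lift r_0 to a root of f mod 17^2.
r_1 = 250 (mod 289)

Hensel: r_{i+1} = r_i − f(r_i)·(f′(r_i))^{-1} mod 17^{i+2}, f′(x) = 2x + 13. Iterate:
  r_0 = 12 (mod 17)
  r_1 = 250 (mod 289)
Final: r = 250 satisfies f(r) ≡ 0 mod 17^2.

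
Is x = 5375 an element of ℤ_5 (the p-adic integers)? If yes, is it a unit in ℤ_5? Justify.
x ∈ ℤ_5 but not a unit; v_5(x) = 3 > 0

ℤ_5 = {x ∈ ℚ_5 : v_5(x) ≥ 0} and ℤ_5^× = {x ∈ ℤ_5 : v_5(x) = 0}. Here v_5(5375) = v_5(num) − v_5(den) = 3; compare against these criteria.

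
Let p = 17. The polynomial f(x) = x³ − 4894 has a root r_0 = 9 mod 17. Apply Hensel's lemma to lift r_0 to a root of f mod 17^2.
r_1 = 264 (mod 289)

Hensel: r_{i+1} = r_i − f(r_i)/f′(r_i) mod 17^{i+2}, where f′(x) = 3x². Iterate:
  r_0 = 9 (mod 17)
  r_1 = 264 (mod 289)
Final: r = 264 with f(r) ≡ 0 mod 17^2.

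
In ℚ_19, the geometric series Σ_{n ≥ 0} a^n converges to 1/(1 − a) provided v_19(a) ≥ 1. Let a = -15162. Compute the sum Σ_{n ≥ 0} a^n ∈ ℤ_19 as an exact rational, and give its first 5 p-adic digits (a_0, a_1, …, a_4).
Σ a^n = 1/(1 − a) = 1/15163;  first 5 digits = (1, 0, 15, 16, 15)

v_19(a) = 2 ≥ 1, so the series converges in ℤ_19 to 1/(1 − a) = 1/(1 − (-15162)) = 1/15163. Expand this rational in ℤ_19: compute digits iteratively via d_i = x_i mod 19, x_{i+1} = (x_i − d_i)/19. The first 5 digits are (1, 0, 15, 16, 15).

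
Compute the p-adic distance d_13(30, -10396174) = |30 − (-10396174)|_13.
d_13(30, -10396174) = 1/371293

Step 1 — x − y = 30 − (-10396174) = 10396204. Step 2 — v_13(10396204) = 5 (factor: 10396204 = (13^5 · 28); the sign does not affect v_p). Step 3 — |x − y|_13 = 13^{-5} = 1/371293.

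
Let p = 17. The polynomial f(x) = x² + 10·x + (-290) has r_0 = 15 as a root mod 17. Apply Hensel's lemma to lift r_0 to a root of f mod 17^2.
r_1 = 49 (mod 289)

Hensel: r_{i+1} = r_i − f(r_i)·(f′(r_i))^{-1} mod 17^{i+2}, f′(x) = 2x + 10. Iterate:
  r_0 = 15 (mod 17)
  r_1 = 49 (mod 289)
Final: r = 49 satisfies f(r) ≡ 0 mod 17^2.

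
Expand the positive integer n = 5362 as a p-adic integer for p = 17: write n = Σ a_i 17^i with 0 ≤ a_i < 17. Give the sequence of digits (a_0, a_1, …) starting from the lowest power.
(a_0, a_1, …) = (7, 9, 1, 1)

Repeated division by 17 gives the digits low-to-high: 5362 = 7 + 9·17^1 + 1·17^2 + 1·17^3. Digit sequence: (7, 9, 1, 1).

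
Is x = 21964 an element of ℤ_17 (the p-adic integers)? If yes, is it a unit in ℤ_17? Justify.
x ∈ ℤ_17 but not a unit; v_17(x) = 2 > 0

ℤ_17 = {x ∈ ℚ_17 : v_17(x) ≥ 0} and ℤ_17^× = {x ∈ ℤ_17 : v_17(x) = 0}. Here v_17(21964) = v_17(num) − v_17(den) = 2; compare against these criteria.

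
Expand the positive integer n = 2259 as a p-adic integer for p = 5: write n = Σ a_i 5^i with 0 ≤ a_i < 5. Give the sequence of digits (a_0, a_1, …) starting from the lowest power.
(a_0, a_1, …) = (4, 1, 0, 3, 3)

Repeated division by 5 gives the digits low-to-high: 2259 = 4 + 1·5^1 + 3·5^3 + 3·5^4. Digit sequence: (4, 1, 0, 3, 3).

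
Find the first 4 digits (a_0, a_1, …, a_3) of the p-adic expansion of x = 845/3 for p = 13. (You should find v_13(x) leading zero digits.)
(a_0, …, a_3) = (0, 0, 6, 4)

v_13(845/3) = 2, so a_0 = ... = a_1 = 0. Factor out: x = 13^2 · u with u = 5/3 a unit in ℤ_13. Expand u iteratively via a_{v+i} = u_i mod 13, u_{i+1} = (u_i − a_{v+i})/13:
  u_0 = 5/3;  a_2 = 6;  u_1 = (u_0 − 6)/13 = -1/3
  u_1 = -1/3;  a_3 = 4;  u_2 = (u_1 − 4)/13 = -1/3
Digits: (0, 0, 6, 4).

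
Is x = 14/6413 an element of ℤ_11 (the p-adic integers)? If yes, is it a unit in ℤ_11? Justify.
x ∉ ℤ_11 (v_11(x) = -2 < 0)

ℤ_11 = {x ∈ ℚ_11 : v_11(x) ≥ 0} and ℤ_11^× = {x ∈ ℤ_11 : v_11(x) = 0}. Here v_11(14/6413) = v_11(num) − v_11(den) = -2; compare against these criteria.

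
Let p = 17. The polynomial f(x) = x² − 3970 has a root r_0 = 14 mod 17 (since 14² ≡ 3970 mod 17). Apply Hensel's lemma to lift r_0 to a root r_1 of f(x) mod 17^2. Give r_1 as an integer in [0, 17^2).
r_1 = 252 (mod 289)

Hensel's recurrence: r_{i+1} = r_i − f(r_i)·(f′(r_i))^{-1} mod 17^{i+2}, with f′(x) = 2x. Iterate:
  r_0 = 14 (mod 17)
  r_1 = 252 (mod 289)
Final: r_1 = 252, and one checks f(r_1) ≡ 0 mod 17^2.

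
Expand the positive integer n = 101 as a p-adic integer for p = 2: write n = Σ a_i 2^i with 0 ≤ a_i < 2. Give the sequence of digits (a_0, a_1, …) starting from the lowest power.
(a_0, a_1, …) = (1, 0, 1, 0, 0, 1, 1)

Repeated division by 2 gives the digits low-to-high: 101 = 1 + 1·2^2 + 1·2^5 + 1·2^6. Digit sequence: (1, 0, 1, 0, 0, 1, 1).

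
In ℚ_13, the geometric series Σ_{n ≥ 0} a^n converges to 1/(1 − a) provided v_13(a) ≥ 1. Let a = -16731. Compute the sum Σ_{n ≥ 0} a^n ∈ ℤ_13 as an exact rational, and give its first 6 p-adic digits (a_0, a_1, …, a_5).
Σ a^n = 1/(1 − a) = 1/16732;  first 6 digits = (1, 0, 5, 5, 11, 12)

v_13(a) = 2 ≥ 1, so the series converges in ℤ_13 to 1/(1 − a) = 1/(1 − (-16731)) = 1/16732. Expand this rational in ℤ_13: compute digits iteratively via d_i = x_i mod 13, x_{i+1} = (x_i − d_i)/13. The first 6 digits are (1, 0, 5, 5, 11, 12).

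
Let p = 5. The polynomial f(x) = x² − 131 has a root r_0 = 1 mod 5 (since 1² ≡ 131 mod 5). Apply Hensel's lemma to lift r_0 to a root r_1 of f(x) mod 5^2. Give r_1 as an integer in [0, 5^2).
r_1 = 16 (mod 25)

Hensel's recurrence: r_{i+1} = r_i − f(r_i)·(f′(r_i))^{-1} mod 5^{i+2}, with f′(x) = 2x. Iterate:
  r_0 = 1 (mod 5)
  r_1 = 16 (mod 25)
Final: r_1 = 16, and one checks f(r_1) ≡ 0 mod 5^2.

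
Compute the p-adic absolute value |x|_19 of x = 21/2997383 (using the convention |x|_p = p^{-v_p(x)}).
|21/2997383|_19 = 130321

Step 1 — compute v_19(x) by factoring powers of 19 out of the numerator and denominator: v_19(21/2997383) = -4. Step 2 — apply |x|_p = p^{-v_p(x)} = 19^{4} = 130321.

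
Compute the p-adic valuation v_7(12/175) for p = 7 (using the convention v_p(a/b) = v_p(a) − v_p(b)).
v_7(12/175) = -1

Factor powers of 7 from the numerator and denominator of the reduced fraction: 12 = 7^0 · 12 and 175 = 7^1 · 25. Apply v_p(a/b) = v_p(a) − v_p(b): v_7(12/175) = 0 − 1 = -1.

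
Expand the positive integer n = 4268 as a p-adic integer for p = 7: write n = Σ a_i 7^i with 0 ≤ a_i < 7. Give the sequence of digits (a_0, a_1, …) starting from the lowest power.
(a_0, a_1, …) = (5, 0, 3, 5, 1)

Repeated division by 7 gives the digits low-to-high: 4268 = 5 + 3·7^2 + 5·7^3 + 1·7^4. Digit sequence: (5, 0, 3, 5, 1).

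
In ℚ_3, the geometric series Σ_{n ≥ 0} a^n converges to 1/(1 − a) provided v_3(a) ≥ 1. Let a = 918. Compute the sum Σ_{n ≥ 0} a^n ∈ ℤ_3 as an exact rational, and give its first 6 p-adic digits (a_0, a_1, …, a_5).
Σ a^n = 1/(1 − a) = -1/917;  first 6 digits = (1, 0, 0, 1, 2, 0)

v_3(a) = 3 ≥ 1, so the series converges in ℤ_3 to 1/(1 − a) = 1/(1 − 918) = -1/917. Expand this rational in ℤ_3: compute digits iteratively via d_i = x_i mod 3, x_{i+1} = (x_i − d_i)/3. The first 6 digits are (1, 0, 0, 1, 2, 0).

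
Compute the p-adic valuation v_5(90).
v_5(90) = 1

v_5(n) is the largest exponent k such that 5^k divides n. Factor out: 90 = 5^1 · 18. (Sign doesn't affect v_p.) So v_5(90) = 1.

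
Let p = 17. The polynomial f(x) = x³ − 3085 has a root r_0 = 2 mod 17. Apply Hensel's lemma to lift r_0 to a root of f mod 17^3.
r_2 = 427 (mod 4913)

Hensel: r_{i+1} = r_i − f(r_i)/f′(r_i) mod 17^{i+2}, where f′(x) = 3x². Iterate:
  r_0 = 2 (mod 17)
  r_1 = 138 (mod 289)
  r_2 = 427 (mod 4913)
Final: r = 427 with f(r) ≡ 0 mod 17^3.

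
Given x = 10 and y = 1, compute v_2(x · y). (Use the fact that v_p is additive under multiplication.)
v_2(10) = 1

v_p(x) = 1 (factor: 10 = 2^1 · 5); v_p(y) = 0 (factor: 1 = 2^0 · 1). Additivity: v_p(xy) = v_p(x) + v_p(y) = 1 + 0 = 1. (Direct check: xy = 10 = 2^1 · (5).)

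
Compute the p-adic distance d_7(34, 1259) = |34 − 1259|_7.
d_7(34, 1259) = 1/49

Step 1 — x − y = 34 − 1259 = -1225. Step 2 — v_7(-1225) = 2 (factor: -1225 = −(7^2 · 25); the sign does not affect v_p). Step 3 — |x − y|_7 = 7^{-2} = 1/49.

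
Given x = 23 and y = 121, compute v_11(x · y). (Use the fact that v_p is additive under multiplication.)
v_11(2783) = 2

v_p(x) = 0 (factor: 23 = 11^0 · 23); v_p(y) = 2 (factor: 121 = 11^2 · 1). Additivity: v_p(xy) = v_p(x) + v_p(y) = 0 + 2 = 2. (Direct check: xy = 2783 = 11^2 · (23).)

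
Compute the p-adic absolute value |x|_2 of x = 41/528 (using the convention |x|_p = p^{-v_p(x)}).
|41/528|_2 = 16

Step 1 — compute v_2(x) by factoring powers of 2 out of the numerator and denominator: v_2(41/528) = -4. Step 2 — apply |x|_p = p^{-v_p(x)} = 2^{4} = 16.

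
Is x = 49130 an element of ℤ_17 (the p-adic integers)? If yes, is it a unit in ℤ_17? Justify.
x ∈ ℤ_17 but not a unit; v_17(x) = 3 > 0

ℤ_17 = {x ∈ ℚ_17 : v_17(x) ≥ 0} and ℤ_17^× = {x ∈ ℤ_17 : v_17(x) = 0}. Here v_17(49130) = v_17(num) − v_17(den) = 3; compare against these criteria.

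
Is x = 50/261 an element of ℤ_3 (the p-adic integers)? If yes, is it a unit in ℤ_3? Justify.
x ∉ ℤ_3 (v_3(x) = -2 < 0)

ℤ_3 = {x ∈ ℚ_3 : v_3(x) ≥ 0} and ℤ_3^× = {x ∈ ℤ_3 : v_3(x) = 0}. Here v_3(50/261) = v_3(num) − v_3(den) = -2; compare against these criteria.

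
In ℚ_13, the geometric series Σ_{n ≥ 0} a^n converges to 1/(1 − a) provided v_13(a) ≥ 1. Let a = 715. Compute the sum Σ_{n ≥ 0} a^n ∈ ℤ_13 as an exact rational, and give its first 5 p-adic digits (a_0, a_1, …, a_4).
Σ a^n = 1/(1 − a) = -1/714;  first 5 digits = (1, 3, 0, 0, 1)

v_13(a) = 1 ≥ 1, so the series converges in ℤ_13 to 1/(1 − a) = 1/(1 − 715) = -1/714. Expand this rational in ℤ_13: compute digits iteratively via d_i = x_i mod 13, x_{i+1} = (x_i − d_i)/13. The first 5 digits are (1, 3, 0, 0, 1).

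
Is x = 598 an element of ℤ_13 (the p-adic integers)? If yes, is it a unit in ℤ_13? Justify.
x ∈ ℤ_13 but not a unit; v_13(x) = 1 > 0

ℤ_13 = {x ∈ ℚ_13 : v_13(x) ≥ 0} and ℤ_13^× = {x ∈ ℤ_13 : v_13(x) = 0}. Here v_13(598) = v_13(num) − v_13(den) = 1; compare against these criteria.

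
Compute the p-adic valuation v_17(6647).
v_17(6647) = 2

v_17(n) is the largest exponent k such that 17^k divides n. Factor out: 6647 = 17^2 · 23. (Sign doesn't affect v_p.) So v_17(6647) = 2.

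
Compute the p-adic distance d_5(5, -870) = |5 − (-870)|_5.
d_5(5, -870) = 1/125

Step 1 — x − y = 5 − (-870) = 875. Step 2 — v_5(875) = 3 (factor: 875 = (5^3 · 7); the sign does not affect v_p). Step 3 — |x − y|_5 = 5^{-3} = 1/125.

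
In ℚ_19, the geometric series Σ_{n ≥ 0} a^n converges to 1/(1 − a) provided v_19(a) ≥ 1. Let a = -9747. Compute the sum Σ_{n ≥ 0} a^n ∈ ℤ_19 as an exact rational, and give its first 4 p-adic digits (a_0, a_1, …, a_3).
Σ a^n = 1/(1 − a) = 1/9748;  first 4 digits = (1, 0, 11, 17)

v_19(a) = 2 ≥ 1, so the series converges in ℤ_19 to 1/(1 − a) = 1/(1 − (-9747)) = 1/9748. Expand this rational in ℤ_19: compute digits iteratively via d_i = x_i mod 19, x_{i+1} = (x_i − d_i)/19. The first 4 digits are (1, 0, 11, 17).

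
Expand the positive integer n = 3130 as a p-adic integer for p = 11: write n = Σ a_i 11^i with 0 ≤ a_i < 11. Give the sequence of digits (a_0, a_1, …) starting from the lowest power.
(a_0, a_1, …) = (6, 9, 3, 2)

Repeated division by 11 gives the digits low-to-high: 3130 = 6 + 9·11^1 + 3·11^2 + 2·11^3. Digit sequence: (6, 9, 3, 2).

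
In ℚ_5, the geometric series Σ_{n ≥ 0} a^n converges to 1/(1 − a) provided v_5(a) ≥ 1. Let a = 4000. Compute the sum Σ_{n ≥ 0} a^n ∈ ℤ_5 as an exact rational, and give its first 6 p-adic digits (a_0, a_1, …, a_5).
Σ a^n = 1/(1 − a) = -1/3999;  first 6 digits = (1, 0, 0, 2, 1, 1)

v_5(a) = 3 ≥ 1, so the series converges in ℤ_5 to 1/(1 − a) = 1/(1 − 4000) = -1/3999. Expand this rational in ℤ_5: compute digits iteratively via d_i = x_i mod 5, x_{i+1} = (x_i − d_i)/5. The first 6 digits are (1, 0, 0, 2, 1, 1).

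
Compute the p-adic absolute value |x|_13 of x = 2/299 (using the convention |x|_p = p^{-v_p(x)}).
|2/299|_13 = 13

Step 1 — compute v_13(x) by factoring powers of 13 out of the numerator and denominator: v_13(2/299) = -1. Step 2 — apply |x|_p = p^{-v_p(x)} = 13^{1} = 13.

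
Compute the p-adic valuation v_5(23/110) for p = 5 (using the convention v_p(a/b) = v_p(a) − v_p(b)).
v_5(23/110) = -1

Factor powers of 5 from the numerator and denominator of the reduced fraction: 23 = 5^0 · 23 and 110 = 5^1 · 22. Apply v_p(a/b) = v_p(a) − v_p(b): v_5(23/110) = 0 − 1 = -1.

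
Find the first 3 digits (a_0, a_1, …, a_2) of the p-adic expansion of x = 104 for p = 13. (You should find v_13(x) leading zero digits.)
(a_0, …, a_2) = (0, 8, 0)

v_13(104) = 1, so a_0 = ... = a_0 = 0. Factor out: x = 13^1 · u with u = 8 a unit in ℤ_13. Expand u iteratively via a_{v+i} = u_i mod 13, u_{i+1} = (u_i − a_{v+i})/13:
  u_0 = 8;  a_1 = 8;  u_1 = (u_0 − 8)/13 = 0
  u_1 = 0;  a_2 = 0;  u_2 = (u_1 − 0)/13 = 0
Digits: (0, 8, 0).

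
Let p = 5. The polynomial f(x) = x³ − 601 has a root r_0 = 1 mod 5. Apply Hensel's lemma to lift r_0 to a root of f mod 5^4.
r_3 = 201 (mod 625)

Hensel: r_{i+1} = r_i − f(r_i)/f′(r_i) mod 5^{i+2}, where f′(x) = 3x². Iterate:
  r_0 = 1 (mod 5)
  r_1 = 1 (mod 25)
  r_2 = 76 (mod 125)
  r_3 = 201 (mod 625)
Final: r = 201 with f(r) ≡ 0 mod 5^4.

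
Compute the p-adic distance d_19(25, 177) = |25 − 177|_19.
d_19(25, 177) = 1/19

Step 1 — x − y = 25 − 177 = -152. Step 2 — v_19(-152) = 1 (factor: -152 = −(19^1 · 8); the sign does not affect v_p). Step 3 — |x − y|_19 = 19^{-1} = 1/19.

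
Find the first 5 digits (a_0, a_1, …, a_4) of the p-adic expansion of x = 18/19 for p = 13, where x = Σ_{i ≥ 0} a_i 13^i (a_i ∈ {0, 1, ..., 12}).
(a_0, …, a_4) = (3, 6, 5, 3, 10)

v_13(18/19) = 0 (numerator and denominator both coprime to 13), so x ∈ ℤ_13^×. Compute digits iteratively via a_i = x_i mod 13, x_{i+1} = (x_i − a_i)/13, with x_0 = x:
  x_0 = 18/19;  a_0 = 3;  x_1 = (x_0 − 3)/13 = -3/19
  x_1 = -3/19;  a_1 = 6;  x_2 = (x_1 − 6)/13 = -9/19
  x_2 = -9/19;  a_2 = 5;  x_3 = (x_2 − 5)/13 = -8/19
  x_3 = -8/19;  a_3 = 3;  x_4 = (x_3 − 3)/13 = -5/19
  x_4 = -5/19;  a_4 = 10;  x_5 = (x_4 − 10)/13 = -15/19
Digits: (3, 6, 5, 3, 10).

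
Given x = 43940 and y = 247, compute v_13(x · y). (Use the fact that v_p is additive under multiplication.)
v_13(10853180) = 4

v_p(x) = 3 (factor: 43940 = 13^3 · 20); v_p(y) = 1 (factor: 247 = 13^1 · 19). Additivity: v_p(xy) = v_p(x) + v_p(y) = 3 + 1 = 4. (Direct check: xy = 10853180 = 13^4 · (380).)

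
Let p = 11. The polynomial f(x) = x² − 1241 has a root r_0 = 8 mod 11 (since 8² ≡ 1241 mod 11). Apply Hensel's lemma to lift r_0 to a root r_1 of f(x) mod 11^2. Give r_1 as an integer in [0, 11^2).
r_1 = 74 (mod 121)

Hensel's recurrence: r_{i+1} = r_i − f(r_i)·(f′(r_i))^{-1} mod 11^{i+2}, with f′(x) = 2x. Iterate:
  r_0 = 8 (mod 11)
  r_1 = 74 (mod 121)
Final: r_1 = 74, and one checks f(r_1) ≡ 0 mod 11^2.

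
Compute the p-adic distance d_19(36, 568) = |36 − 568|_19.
d_19(36, 568) = 1/19

Step 1 — x − y = 36 − 568 = -532. Step 2 — v_19(-532) = 1 (factor: -532 = −(19^1 · 28); the sign does not affect v_p). Step 3 — |x − y|_19 = 19^{-1} = 1/19.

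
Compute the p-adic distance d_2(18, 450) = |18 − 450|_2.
d_2(18, 450) = 1/16

Step 1 — x − y = 18 − 450 = -432. Step 2 — v_2(-432) = 4 (factor: -432 = −(2^4 · 27); the sign does not affect v_p). Step 3 — |x − y|_2 = 2^{-4} = 1/16.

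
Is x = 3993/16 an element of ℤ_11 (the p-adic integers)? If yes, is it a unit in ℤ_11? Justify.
x ∈ ℤ_11 but not a unit; v_11(x) = 3 > 0

ℤ_11 = {x ∈ ℚ_11 : v_11(x) ≥ 0} and ℤ_11^× = {x ∈ ℤ_11 : v_11(x) = 0}. Here v_11(3993/16) = v_11(num) − v_11(den) = 3; compare against these criteria.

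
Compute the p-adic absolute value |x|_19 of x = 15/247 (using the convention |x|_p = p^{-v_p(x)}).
|15/247|_19 = 19

Step 1 — compute v_19(x) by factoring powers of 19 out of the numerator and denominator: v_19(15/247) = -1. Step 2 — apply |x|_p = p^{-v_p(x)} = 19^{1} = 19.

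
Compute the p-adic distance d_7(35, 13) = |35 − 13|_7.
d_7(35, 13) = 1

Step 1 — x − y = 35 − 13 = 22. Step 2 — v_7(22) = 0 (factor: 22 = (7^0 · 22); the sign does not affect v_p). Step 3 — |x − y|_7 = 7^{0} = 1.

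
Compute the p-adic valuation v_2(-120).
v_2(-120) = 3

v_2(n) is the largest exponent k such that 2^k divides n. Factor out: -120 = -2^3 · 15. (Sign doesn't affect v_p.) So v_2(-120) = 3.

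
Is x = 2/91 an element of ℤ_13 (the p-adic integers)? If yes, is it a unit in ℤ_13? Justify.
x ∉ ℤ_13 (v_13(x) = -1 < 0)

ℤ_13 = {x ∈ ℚ_13 : v_13(x) ≥ 0} and ℤ_13^× = {x ∈ ℤ_13 : v_13(x) = 0}. Here v_13(2/91) = v_13(num) − v_13(den) = -1; compare against these criteria.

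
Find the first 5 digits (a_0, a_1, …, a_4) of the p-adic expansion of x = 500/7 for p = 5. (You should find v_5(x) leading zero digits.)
(a_0, …, a_4) = (0, 0, 0, 2, 4)

v_5(500/7) = 3, so a_0 = ... = a_2 = 0. Factor out: x = 5^3 · u with u = 4/7 a unit in ℤ_5. Expand u iteratively via a_{v+i} = u_i mod 5, u_{i+1} = (u_i − a_{v+i})/5:
  u_0 = 4/7;  a_3 = 2;  u_1 = (u_0 − 2)/5 = -2/7
  u_1 = -2/7;  a_4 = 4;  u_2 = (u_1 − 4)/5 = -6/7
Digits: (0, 0, 0, 2, 4).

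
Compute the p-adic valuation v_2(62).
v_2(62) = 1

v_2(n) is the largest exponent k such that 2^k divides n. Factor out: 62 = 2^1 · 31. (Sign doesn't affect v_p.) So v_2(62) = 1.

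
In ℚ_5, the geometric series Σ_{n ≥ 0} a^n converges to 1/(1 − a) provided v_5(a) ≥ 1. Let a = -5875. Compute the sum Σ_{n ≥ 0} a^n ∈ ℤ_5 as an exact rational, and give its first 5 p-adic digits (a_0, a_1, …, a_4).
Σ a^n = 1/(1 − a) = 1/5876;  first 5 digits = (1, 0, 0, 3, 0)

v_5(a) = 3 ≥ 1, so the series converges in ℤ_5 to 1/(1 − a) = 1/(1 − (-5875)) = 1/5876. Expand this rational in ℤ_5: compute digits iteratively via d_i = x_i mod 5, x_{i+1} = (x_i − d_i)/5. The first 5 digits are (1, 0, 0, 3, 0).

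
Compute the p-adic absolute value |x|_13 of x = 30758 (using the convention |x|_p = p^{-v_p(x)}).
|30758|_13 = 1/2197

Step 1 — compute v_13(x) by factoring powers of 13 out of the numerator and denominator: v_13(30758) = 3. Step 2 — apply |x|_p = p^{-v_p(x)} = 13^{-3} = 1/2197.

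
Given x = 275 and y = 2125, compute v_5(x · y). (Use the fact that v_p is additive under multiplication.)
v_5(584375) = 5

v_p(x) = 2 (factor: 275 = 5^2 · 11); v_p(y) = 3 (factor: 2125 = 5^3 · 17). Additivity: v_p(xy) = v_p(x) + v_p(y) = 2 + 3 = 5. (Direct check: xy = 584375 = 5^5 · (187).)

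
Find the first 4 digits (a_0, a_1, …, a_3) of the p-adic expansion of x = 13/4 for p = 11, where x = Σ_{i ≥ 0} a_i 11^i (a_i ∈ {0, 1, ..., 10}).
(a_0, …, a_3) = (6, 8, 2, 8)

v_11(13/4) = 0 (numerator and denominator both coprime to 11), so x ∈ ℤ_11^×. Compute digits iteratively via a_i = x_i mod 11, x_{i+1} = (x_i − a_i)/11, with x_0 = x:
  x_0 = 13/4;  a_0 = 6;  x_1 = (x_0 − 6)/11 = -1/4
  x_1 = -1/4;  a_1 = 8;  x_2 = (x_1 − 8)/11 = -3/4
  x_2 = -3/4;  a_2 = 2;  x_3 = (x_2 − 2)/11 = -1/4
  x_3 = -1/4;  a_3 = 8;  x_4 = (x_3 − 8)/11 = -3/4
Digits: (6, 8, 2, 8).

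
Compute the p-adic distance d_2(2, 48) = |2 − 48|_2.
d_2(2, 48) = 1/2

Step 1 — x − y = 2 − 48 = -46. Step 2 — v_2(-46) = 1 (factor: -46 = −(2^1 · 23); the sign does not affect v_p). Step 3 — |x − y|_2 = 2^{-1} = 1/2.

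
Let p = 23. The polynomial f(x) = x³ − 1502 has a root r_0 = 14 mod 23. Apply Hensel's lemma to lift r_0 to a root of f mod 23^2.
r_1 = 244 (mod 529)

Hensel: r_{i+1} = r_i − f(r_i)/f′(r_i) mod 23^{i+2}, where f′(x) = 3x². Iterate:
  r_0 = 14 (mod 23)
  r_1 = 244 (mod 529)
Final: r = 244 with f(r) ≡ 0 mod 23^2.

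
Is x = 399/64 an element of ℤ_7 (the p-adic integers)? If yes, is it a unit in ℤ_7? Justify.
x ∈ ℤ_7 but not a unit; v_7(x) = 1 > 0

ℤ_7 = {x ∈ ℚ_7 : v_7(x) ≥ 0} and ℤ_7^× = {x ∈ ℤ_7 : v_7(x) = 0}. Here v_7(399/64) = v_7(num) − v_7(den) = 1; compare against these criteria.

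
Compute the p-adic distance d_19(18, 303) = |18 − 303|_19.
d_19(18, 303) = 1/19

Step 1 — x − y = 18 − 303 = -285. Step 2 — v_19(-285) = 1 (factor: -285 = −(19^1 · 15); the sign does not affect v_p). Step 3 — |x − y|_19 = 19^{-1} = 1/19.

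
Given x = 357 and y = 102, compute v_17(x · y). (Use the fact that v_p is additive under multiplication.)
v_17(36414) = 2

v_p(x) = 1 (factor: 357 = 17^1 · 21); v_p(y) = 1 (factor: 102 = 17^1 · 6). Additivity: v_p(xy) = v_p(x) + v_p(y) = 1 + 1 = 2. (Direct check: xy = 36414 = 17^2 · (126).)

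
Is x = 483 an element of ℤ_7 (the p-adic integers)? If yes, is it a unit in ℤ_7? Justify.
x ∈ ℤ_7 but not a unit; v_7(x) = 1 > 0

ℤ_7 = {x ∈ ℚ_7 : v_7(x) ≥ 0} and ℤ_7^× = {x ∈ ℤ_7 : v_7(x) = 0}. Here v_7(483) = v_7(num) − v_7(den) = 1; compare against these criteria.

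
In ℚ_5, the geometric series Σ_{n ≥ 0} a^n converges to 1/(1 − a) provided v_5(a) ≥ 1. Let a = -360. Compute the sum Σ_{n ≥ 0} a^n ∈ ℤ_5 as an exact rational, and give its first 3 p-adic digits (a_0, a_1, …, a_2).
Σ a^n = 1/(1 − a) = 1/361;  first 3 digits = (1, 3, 4)

v_5(a) = 1 ≥ 1, so the series converges in ℤ_5 to 1/(1 − a) = 1/(1 − (-360)) = 1/361. Expand this rational in ℤ_5: compute digits iteratively via d_i = x_i mod 5, x_{i+1} = (x_i − d_i)/5. The first 3 digits are (1, 3, 4).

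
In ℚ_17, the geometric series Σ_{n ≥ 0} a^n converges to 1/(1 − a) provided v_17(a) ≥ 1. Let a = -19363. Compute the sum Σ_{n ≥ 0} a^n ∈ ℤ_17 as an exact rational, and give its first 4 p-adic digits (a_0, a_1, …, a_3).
Σ a^n = 1/(1 − a) = 1/19364;  first 4 digits = (1, 0, 1, 13)

v_17(a) = 2 ≥ 1, so the series converges in ℤ_17 to 1/(1 − a) = 1/(1 − (-19363)) = 1/19364. Expand this rational in ℤ_17: compute digits iteratively via d_i = x_i mod 17, x_{i+1} = (x_i − d_i)/17. The first 4 digits are (1, 0, 1, 13).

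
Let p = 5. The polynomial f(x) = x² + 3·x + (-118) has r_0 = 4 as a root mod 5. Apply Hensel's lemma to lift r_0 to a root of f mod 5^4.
r_3 = 469 (mod 625)

Hensel: r_{i+1} = r_i − f(r_i)·(f′(r_i))^{-1} mod 5^{i+2}, f′(x) = 2x + 3. Iterate:
  r_0 = 4 (mod 5)
  r_1 = 19 (mod 25)
  r_2 = 94 (mod 125)
  r_3 = 469 (mod 625)
Final: r = 469 satisfies f(r) ≡ 0 mod 5^4.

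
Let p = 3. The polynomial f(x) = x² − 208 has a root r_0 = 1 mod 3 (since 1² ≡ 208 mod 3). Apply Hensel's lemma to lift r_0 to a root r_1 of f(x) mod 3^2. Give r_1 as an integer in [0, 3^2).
r_1 = 1 (mod 9)

Hensel's recurrence: r_{i+1} = r_i − f(r_i)·(f′(r_i))^{-1} mod 3^{i+2}, with f′(x) = 2x. Iterate:
  r_0 = 1 (mod 3)
  r_1 = 1 (mod 9)
Final: r_1 = 1, and one checks f(r_1) ≡ 0 mod 3^2.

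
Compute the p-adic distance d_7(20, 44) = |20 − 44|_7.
d_7(20, 44) = 1

Step 1 — x − y = 20 − 44 = -24. Step 2 — v_7(-24) = 0 (factor: -24 = −(7^0 · 24); the sign does not affect v_p). Step 3 — |x − y|_7 = 7^{0} = 1.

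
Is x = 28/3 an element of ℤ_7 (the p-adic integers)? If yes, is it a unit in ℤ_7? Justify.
x ∈ ℤ_7 but not a unit; v_7(x) = 1 > 0

ℤ_7 = {x ∈ ℚ_7 : v_7(x) ≥ 0} and ℤ_7^× = {x ∈ ℤ_7 : v_7(x) = 0}. Here v_7(28/3) = v_7(num) − v_7(den) = 1; compare against these criteria.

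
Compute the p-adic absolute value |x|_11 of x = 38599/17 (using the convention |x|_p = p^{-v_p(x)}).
|38599/17|_11 = 1/1331

Step 1 — compute v_11(x) by factoring powers of 11 out of the numerator and denominator: v_11(38599/17) = 3. Step 2 — apply |x|_p = p^{-v_p(x)} = 11^{-3} = 1/1331.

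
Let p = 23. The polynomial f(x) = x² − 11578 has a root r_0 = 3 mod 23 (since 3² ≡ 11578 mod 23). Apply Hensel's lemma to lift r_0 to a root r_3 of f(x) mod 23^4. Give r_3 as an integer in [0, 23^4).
r_3 = 3430 (mod 279841)

Hensel's recurrence: r_{i+1} = r_i − f(r_i)·(f′(r_i))^{-1} mod 23^{i+2}, with f′(x) = 2x. Iterate:
  r_0 = 3 (mod 23)
  r_1 = 256 (mod 529)
  r_2 = 3430 (mod 12167)
  r_3 = 3430 (mod 279841)
Final: r_3 = 3430, and one checks f(r_3) ≡ 0 mod 23^4.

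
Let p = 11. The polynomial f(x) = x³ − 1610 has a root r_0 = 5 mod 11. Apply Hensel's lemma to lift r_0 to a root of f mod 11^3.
r_2 = 170 (mod 1331)

Hensel: r_{i+1} = r_i − f(r_i)/f′(r_i) mod 11^{i+2}, where f′(x) = 3x². Iterate:
  r_0 = 5 (mod 11)
  r_1 = 49 (mod 121)
  r_2 = 170 (mod 1331)
Final: r = 170 with f(r) ≡ 0 mod 11^3.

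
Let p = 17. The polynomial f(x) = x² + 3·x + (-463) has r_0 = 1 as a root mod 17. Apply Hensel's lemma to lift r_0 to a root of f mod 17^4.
r_3 = 82400 (mod 83521)

Hensel: r_{i+1} = r_i − f(r_i)·(f′(r_i))^{-1} mod 17^{i+2}, f′(x) = 2x + 3. Iterate:
  r_0 = 1 (mod 17)
  r_1 = 35 (mod 289)
  r_2 = 3792 (mod 4913)
  r_3 = 82400 (mod 83521)
Final: r = 82400 satisfies f(r) ≡ 0 mod 17^4.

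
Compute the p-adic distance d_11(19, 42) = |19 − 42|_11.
d_11(19, 42) = 1

Step 1 — x − y = 19 − 42 = -23. Step 2 — v_11(-23) = 0 (factor: -23 = −(11^0 · 23); the sign does not affect v_p). Step 3 — |x − y|_11 = 11^{0} = 1.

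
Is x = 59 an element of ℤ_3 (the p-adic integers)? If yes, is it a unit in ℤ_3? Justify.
x ∈ ℤ_3^× (unit); v_3(x) = 0

ℤ_3 = {x ∈ ℚ_3 : v_3(x) ≥ 0} and ℤ_3^× = {x ∈ ℤ_3 : v_3(x) = 0}. Here v_3(59) = v_3(num) − v_3(den) = 0; compare against these criteria.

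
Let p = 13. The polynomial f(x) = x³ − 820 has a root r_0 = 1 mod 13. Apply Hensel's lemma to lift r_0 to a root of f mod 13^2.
r_1 = 105 (mod 169)

Hensel: r_{i+1} = r_i − f(r_i)/f′(r_i) mod 13^{i+2}, where f′(x) = 3x². Iterate:
  r_0 = 1 (mod 13)
  r_1 = 105 (mod 169)
Final: r = 105 with f(r) ≡ 0 mod 13^2.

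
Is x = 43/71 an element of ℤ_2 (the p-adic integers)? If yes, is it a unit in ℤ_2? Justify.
x ∈ ℤ_2^× (unit); v_2(x) = 0

ℤ_2 = {x ∈ ℚ_2 : v_2(x) ≥ 0} and ℤ_2^× = {x ∈ ℤ_2 : v_2(x) = 0}. Here v_2(43/71) = v_2(num) − v_2(den) = 0; compare against these criteria.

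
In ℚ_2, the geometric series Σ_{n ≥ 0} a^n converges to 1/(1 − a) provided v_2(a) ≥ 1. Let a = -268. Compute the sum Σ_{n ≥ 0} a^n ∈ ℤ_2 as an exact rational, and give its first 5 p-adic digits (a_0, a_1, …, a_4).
Σ a^n = 1/(1 − a) = 1/269;  first 5 digits = (1, 0, 1, 0, 0)

v_2(a) = 2 ≥ 1, so the series converges in ℤ_2 to 1/(1 − a) = 1/(1 − (-268)) = 1/269. Expand this rational in ℤ_2: compute digits iteratively via d_i = x_i mod 2, x_{i+1} = (x_i − d_i)/2. The first 5 digits are (1, 0, 1, 0, 0).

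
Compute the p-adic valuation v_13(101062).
v_13(101062) = 3

v_13(n) is the largest exponent k such that 13^k divides n. Factor out: 101062 = 13^3 · 46. (Sign doesn't affect v_p.) So v_13(101062) = 3.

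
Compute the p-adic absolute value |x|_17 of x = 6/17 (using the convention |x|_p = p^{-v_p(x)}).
|6/17|_17 = 17

Step 1 — compute v_17(x) by factoring powers of 17 out of the numerator and denominator: v_17(6/17) = -1. Step 2 — apply |x|_p = p^{-v_p(x)} = 17^{1} = 17.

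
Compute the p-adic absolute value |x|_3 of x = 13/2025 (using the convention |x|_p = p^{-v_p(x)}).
|13/2025|_3 = 81

Step 1 — compute v_3(x) by factoring powers of 3 out of the numerator and denominator: v_3(13/2025) = -4. Step 2 — apply |x|_p = p^{-v_p(x)} = 3^{4} = 81.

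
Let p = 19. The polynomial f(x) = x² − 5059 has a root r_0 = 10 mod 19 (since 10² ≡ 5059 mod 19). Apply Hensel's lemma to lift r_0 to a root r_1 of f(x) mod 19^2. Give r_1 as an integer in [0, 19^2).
r_1 = 276 (mod 361)

Hensel's recurrence: r_{i+1} = r_i − f(r_i)·(f′(r_i))^{-1} mod 19^{i+2}, with f′(x) = 2x. Iterate:
  r_0 = 10 (mod 19)
  r_1 = 276 (mod 361)
Final: r_1 = 276, and one checks f(r_1) ≡ 0 mod 19^2.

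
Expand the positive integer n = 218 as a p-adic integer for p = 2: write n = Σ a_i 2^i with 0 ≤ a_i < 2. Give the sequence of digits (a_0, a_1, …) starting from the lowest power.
(a_0, a_1, …) = (0, 1, 0, 1, 1, 0, 1, 1)

Repeated division by 2 gives the digits low-to-high: 218 = 1·2^1 + 1·2^3 + 1·2^4 + 1·2^6 + 1·2^7. Digit sequence: (0, 1, 0, 1, 1, 0, 1, 1).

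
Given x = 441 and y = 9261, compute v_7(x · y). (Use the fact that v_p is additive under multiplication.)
v_7(4084101) = 5

v_p(x) = 2 (factor: 441 = 7^2 · 9); v_p(y) = 3 (factor: 9261 = 7^3 · 27). Additivity: v_p(xy) = v_p(x) + v_p(y) = 2 + 3 = 5. (Direct check: xy = 4084101 = 7^5 · (243).)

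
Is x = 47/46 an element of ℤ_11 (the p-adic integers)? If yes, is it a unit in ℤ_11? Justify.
x ∈ ℤ_11^× (unit); v_11(x) = 0

ℤ_11 = {x ∈ ℚ_11 : v_11(x) ≥ 0} and ℤ_11^× = {x ∈ ℤ_11 : v_11(x) = 0}. Here v_11(47/46) = v_11(num) − v_11(den) = 0; compare against these criteria.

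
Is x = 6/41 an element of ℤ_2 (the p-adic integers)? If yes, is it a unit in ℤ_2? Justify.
x ∈ ℤ_2 but not a unit; v_2(x) = 1 > 0

ℤ_2 = {x ∈ ℚ_2 : v_2(x) ≥ 0} and ℤ_2^× = {x ∈ ℤ_2 : v_2(x) = 0}. Here v_2(6/41) = v_2(num) − v_2(den) = 1; compare against these criteria.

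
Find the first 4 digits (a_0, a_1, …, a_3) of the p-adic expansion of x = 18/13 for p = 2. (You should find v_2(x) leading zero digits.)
(a_0, …, a_3) = (0, 1, 0, 1)

v_2(18/13) = 1, so a_0 = ... = a_0 = 0. Factor out: x = 2^1 · u with u = 9/13 a unit in ℤ_2. Expand u iteratively via a_{v+i} = u_i mod 2, u_{i+1} = (u_i − a_{v+i})/2:
  u_0 = 9/13;  a_1 = 1;  u_1 = (u_0 − 1)/2 = -2/13
  u_1 = -2/13;  a_2 = 0;  u_2 = (u_1 − 0)/2 = -1/13
  u_2 = -1/13;  a_3 = 1;  u_3 = (u_2 − 1)/2 = -7/13
Digits: (0, 1, 0, 1).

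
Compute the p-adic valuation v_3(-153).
v_3(-153) = 2

v_3(n) is the largest exponent k such that 3^k divides n. Factor out: -153 = -3^2 · 17. (Sign doesn't affect v_p.) So v_3(-153) = 2.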